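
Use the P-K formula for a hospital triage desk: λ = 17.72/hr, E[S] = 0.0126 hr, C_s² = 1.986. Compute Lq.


ρ = λ·E[S] = 17.72·0.0126 = 0.2233
Lq = ρ²(1+C_s²)/(2(1−ρ)) = 0.04985·(1+1.986)/(2·0.7767)
= 0.04985·2.9860/1.5535 = 0.09582

Final: 0.09582


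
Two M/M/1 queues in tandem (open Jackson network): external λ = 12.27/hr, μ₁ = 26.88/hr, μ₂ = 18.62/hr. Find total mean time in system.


Each node sees arrival rate λ = 12.27/hr (tandem ⇒ throughput preserved).
W₁ = 1/(μ₁−λ) = 1/(26.88−12.27) = 0.06845 hr
W₂ = 1/(μ₂−λ) = 1/(18.62−12.27) = 0.15748 hr
W_total = W₁ + W₂ = 0.06845 + 0.15748 = 0.22593 hr

Final: 0.22593 hr


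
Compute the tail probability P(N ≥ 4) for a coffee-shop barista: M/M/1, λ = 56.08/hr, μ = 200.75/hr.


ρ = 56.08/200.75 = 0.2794
P(N ≥ n) = ρ^n = 0.2794^4 = 0.006090

Final: 0.006090


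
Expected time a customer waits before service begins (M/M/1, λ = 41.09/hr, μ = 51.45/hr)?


ρ = 41.09/51.45 = 0.7986
Wq = ρ/(μ−λ) = 0.7986/(51.45 − 41.09) = 0.7986/10.36 = 0.07709 hr

Final: 0.07709 hr


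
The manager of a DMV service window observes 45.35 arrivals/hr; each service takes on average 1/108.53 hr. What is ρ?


ρ = λ/μ = 45.35/108.53 = 0.4179

Final: 0.4179


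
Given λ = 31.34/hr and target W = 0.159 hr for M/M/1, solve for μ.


W = 1/(μ−λ) ⇒ μ − λ = 1/W = 1/0.159 = 6.2893
μ = λ + 1/W = 31.34 + 6.2893 = 37.6293 per hr

Final: 37.6293 /hr


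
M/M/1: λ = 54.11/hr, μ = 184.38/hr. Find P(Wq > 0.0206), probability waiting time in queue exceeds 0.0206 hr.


ρ = 54.11/184.38 = 0.2935
P(Wq > t) = ρ·e^{−(μ−λ)t} = 0.2935·e^{−2.6836}
= 0.2935·0.068319 = 0.020050

Final: 0.020050


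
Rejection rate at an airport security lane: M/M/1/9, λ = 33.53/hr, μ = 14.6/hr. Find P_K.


ρ = λ/μ = 33.53/14.6 = 2.2966
P_K = (1−ρ)ρ^K/(1−ρ^(K+1)) = (-1.2966·1777.158973)/(1 − 4081.379478)
= -2304.220505/-4080.379478 = 0.564707

Final: 0.564707


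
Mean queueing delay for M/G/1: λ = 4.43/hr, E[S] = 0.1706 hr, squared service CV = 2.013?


ρ = λ·E[S] = 4.43·0.1706 = 0.7558
E[S²] = E[S]²(1+C_s²) = 0.1706²·(1+2.013) = 0.087691
Wq = λ·E[S²]/(2(1−ρ)) = 4.43·0.087691/(2·0.2442) = 0.79526 hr

Final: 0.79526 hr


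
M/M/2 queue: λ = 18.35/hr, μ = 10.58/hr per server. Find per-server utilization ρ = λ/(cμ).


ρ = λ/(cμ) = 18.35/(2·10.58) = 18.35/21.16 = 0.8672

Final: 0.8672


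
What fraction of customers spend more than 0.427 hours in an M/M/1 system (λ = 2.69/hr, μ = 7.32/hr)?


W ~ Exponential(μ−λ) for M/M/1.
μ − λ = 7.32 − 2.69 = 4.6300
P(W > t) = e^{−(μ−λ)t} = e^{−1.9770} = 0.138483

Final: 0.138483


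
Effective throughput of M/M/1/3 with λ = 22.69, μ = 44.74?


ρ = 0.5072; P_K = (1−ρ)ρ^3/(1−ρ^4) = 0.068842
λ_eff = λ(1 − P_K) = 22.69·(1 − 0.068842) = 22.69·0.931158 = 21.1280 /hr

Final: 21.1280 /hr


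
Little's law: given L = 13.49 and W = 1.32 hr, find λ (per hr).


λ = L/W = 13.49/1.32 = 10.2197 /hr

Final: 10.2197 /hr


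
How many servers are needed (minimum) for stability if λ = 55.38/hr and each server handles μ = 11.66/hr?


Stability requires cμ > λ ⇔ c > λ/μ.
λ/μ = 55.38/11.66 = 4.7496
Minimum integer c = ⌊4.7496⌋ + 1 = 5
Check: 5·11.66 = 58.30 > 55.38, while 4·11.66 = 46.64 ≤ 55.38

Final: 5 servers


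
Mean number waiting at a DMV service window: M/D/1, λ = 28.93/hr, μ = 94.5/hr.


ρ = 28.93/94.5 = 0.3061
M/D/1: Lq = ρ²/(2(1−ρ)) = 0.09372/(2·0.6939) = 0.06754

Final: 0.06754


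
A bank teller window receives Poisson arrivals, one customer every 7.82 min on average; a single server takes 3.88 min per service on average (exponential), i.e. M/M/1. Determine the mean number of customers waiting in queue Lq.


λ = 60/7.82 = 7.6726 /hr
μ = 60/3.88 = 15.4639 /hr
ρ = λ/μ = 7.6726/15.4639 = 0.4962
Lq = ρ²/(1−ρ) = 0.2462/0.5038 = 0.4886

Final: 0.4886


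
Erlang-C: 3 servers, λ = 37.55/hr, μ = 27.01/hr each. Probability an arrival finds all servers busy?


a = λ/μ = 1.3902; ρ = a/3 = 0.4634
P₀ = 0.238598 (from M/M/c formula)
C(c,a) = [a^c/(c!(1−ρ))]·P₀ = [2.68693/(6·0.5366)]·0.238598
= 0.83457·0.238598 = 0.199126

Final: 0.199126


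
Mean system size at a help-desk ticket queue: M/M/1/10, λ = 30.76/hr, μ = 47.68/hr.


ρ = 30.76/47.68 = 0.6451
L = ρ[1 − (K+1)ρ^K + Kρ^(K+1)] / [(1−ρ)(1−ρ^(K+1))]
Numerator: 0.6451·(1 − 11·0.012488 + 10·0.008057) = 0.608488
Denominator: (0.3549)·(0.991943) = 0.352007
L = 0.608488/0.352007 = 1.7286

Final: 1.7286


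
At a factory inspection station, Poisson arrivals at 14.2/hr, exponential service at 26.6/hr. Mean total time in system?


W = 1/(μ−λ) = 1/(26.6 − 14.2) = 1/12.40 = 0.08065 hr

Final: 0.08065 hr


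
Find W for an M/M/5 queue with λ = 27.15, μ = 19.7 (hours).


a = 1.3782; ρ = 0.2756; P₀ = 0.251785
Lq = P₀·a^c·ρ/(c!(1−ρ)²) = 0.005480
Wq = Lq/λ = 0.005480/27.15 = 0.0002018 hr
W = Wq + 1/μ = 0.0002018 + 0.05076 = 0.05096 hr

Final: 0.05096 hr


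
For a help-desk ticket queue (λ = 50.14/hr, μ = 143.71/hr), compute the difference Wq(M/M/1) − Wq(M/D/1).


ρ = 50.14/143.71 = 0.3489
Wq(M/M/1) = ρ/(μ−λ) = 0.3489/93.57 = 0.003729 hr
Wq(M/D/1) = ρ/(2(μ−λ)) = 0.001864 hr
Savings = 0.003729 − 0.001864 = 0.001864 hr

Final: 0.001864 hr


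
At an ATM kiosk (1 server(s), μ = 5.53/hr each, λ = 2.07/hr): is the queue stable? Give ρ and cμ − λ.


Total capacity cμ = 1·5.53 = 5.53/hr
ρ = λ/(cμ) = 2.07/5.53 = 0.3743
Stable ⇔ ρ < 1: YES
Spare capacity = cμ − λ = 5.53 − 2.07 = 3.46/hr

Final: ρ = 0.3743; stable; margin = 3.46/hr


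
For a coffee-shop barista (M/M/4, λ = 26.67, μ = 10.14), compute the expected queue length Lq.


a = λ/μ = 2.6302; ρ = a/4 = 0.6575
P₀ = 0.062718
Lq = P₀·a^c·ρ / (c!·(1−ρ)²) = 0.062718·47.85642·0.6575/(24·0.11728)
= 0.70120

Final: 0.70120


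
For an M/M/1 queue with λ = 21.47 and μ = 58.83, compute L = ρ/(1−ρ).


ρ = λ/μ = 21.47/58.83 = 0.3649
L = ρ/(1−ρ) = 0.3649/(1 − 0.3649) = 0.3649/0.6351 = 0.5747

Final: 0.5747


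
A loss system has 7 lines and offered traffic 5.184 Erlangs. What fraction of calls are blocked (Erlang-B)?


B(c,a) = (a^c/c!) / Σ_{k=0}^{c} a^k/k!
a^7/7! = 19.962936
Σ terms (k=0..7): 1.00000 + 5.18400 + 13.43693 + 23.21901 + 30.09184 + 31.19922 + 26.95612 + 19.96294 = 151.050058
B = 19.962936/151.050058 = 0.132161

Final: 0.132161


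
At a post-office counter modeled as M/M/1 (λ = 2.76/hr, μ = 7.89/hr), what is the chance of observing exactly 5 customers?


ρ = 2.76/7.89 = 0.3498
P_n = (1−ρ)·ρ^n = (1 − 0.3498)·0.3498^5 = 0.6502·0.005238 = 0.003406

Final: 0.003406


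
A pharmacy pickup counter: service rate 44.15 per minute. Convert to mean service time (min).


Mean service time = 1/μ = 1/44.15 minute = 0.02265 minute
In minutes: 0.02265 × 1 = 0.02265 min

Final: 0.02265 min


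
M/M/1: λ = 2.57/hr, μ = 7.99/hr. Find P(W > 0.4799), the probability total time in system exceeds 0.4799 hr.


W ~ Exponential(μ−λ) for M/M/1.
μ − λ = 7.99 − 2.57 = 5.4200
P(W > t) = e^{−(μ−λ)t} = e^{−2.6011} = 0.074195

Final: 0.074195


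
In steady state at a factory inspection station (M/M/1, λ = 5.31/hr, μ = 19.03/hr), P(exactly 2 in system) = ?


ρ = 5.31/19.03 = 0.2790
P_n = (1−ρ)·ρ^n = (1 − 0.2790)·0.2790^2 = 0.7210·0.077859 = 0.056134

Final: 0.056134


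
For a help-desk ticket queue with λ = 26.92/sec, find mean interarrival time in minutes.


Mean interarrival time = 1/λ = 1/26.92 second = 0.03715 second
In minutes: 0.03715 × 0.0166667 = 0.0006191 min

Final: 0.0006191 min


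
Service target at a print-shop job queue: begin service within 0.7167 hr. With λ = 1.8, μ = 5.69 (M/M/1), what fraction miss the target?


ρ = 1.8/5.69 = 0.3163
P(Wq > t) = ρ·e^{−(μ−λ)t} = 0.3163·e^{−2.7880}
= 0.3163·0.061546 = 0.019470

Final: 0.019470


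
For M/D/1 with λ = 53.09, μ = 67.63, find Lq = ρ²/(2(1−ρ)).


ρ = 53.09/67.63 = 0.7850
M/D/1: Lq = ρ²/(2(1−ρ)) = 0.6162/(2·0.2150) = 1.43315

Final: 1.43315


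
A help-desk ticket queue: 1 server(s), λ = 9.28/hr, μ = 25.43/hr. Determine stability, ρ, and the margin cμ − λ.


Total capacity cμ = 1·25.43 = 25.43/hr
ρ = λ/(cμ) = 9.28/25.43 = 0.3649
Stable ⇔ ρ < 1: YES
Spare capacity = cμ − λ = 25.43 − 9.28 = 16.15/hr

Final: ρ = 0.3649; stable; margin = 16.15/hr


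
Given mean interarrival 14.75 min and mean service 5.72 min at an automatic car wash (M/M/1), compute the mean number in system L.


λ = 60/14.75 = 4.0678 /hr
μ = 60/5.72 = 10.4895 /hr
ρ = λ/μ = 4.0678/10.4895 = 0.3878
L = ρ/(1−ρ) = 0.3878/0.6122 = 0.6334

Final: 0.6334


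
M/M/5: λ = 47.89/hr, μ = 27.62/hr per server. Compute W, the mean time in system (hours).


a = 1.7339; ρ = 0.3468; P₀ = 0.175983
Lq = P₀·a^c·ρ/(c!(1−ρ)²) = 0.01868
Wq = Lq/λ = 0.01868/47.89 = 0.0003900 hr
W = Wq + 1/μ = 0.0003900 + 0.03621 = 0.03660 hr

Final: 0.03660 hr


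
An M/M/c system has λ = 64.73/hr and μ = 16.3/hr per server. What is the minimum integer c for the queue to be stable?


Stability requires cμ > λ ⇔ c > λ/μ.
λ/μ = 64.73/16.3 = 3.9712
Minimum integer c = ⌊3.9712⌋ + 1 = 4
Check: 4·16.3 = 65.20 > 64.73, while 3·16.3 = 48.90 ≤ 64.73

Final: 4 servers


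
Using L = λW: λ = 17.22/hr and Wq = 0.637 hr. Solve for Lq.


Lq = λWq = 17.22·0.637 = 10.9691

Final: 10.9691


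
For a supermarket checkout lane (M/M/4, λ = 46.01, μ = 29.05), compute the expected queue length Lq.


a = λ/μ = 1.5838; ρ = a/4 = 0.3960
P₀ = 0.202664
Lq = P₀·a^c·ρ / (c!·(1−ρ)²) = 0.202664·6.29252·0.3960/(24·0.36487)
= 0.05766

Final: 0.05766


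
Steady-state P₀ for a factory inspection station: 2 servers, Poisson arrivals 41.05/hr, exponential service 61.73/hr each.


a = λ/μ = 41.05/61.73 = 0.6650; ρ = a/c = 0.3325
Σ_{k=0}^{1} a^k/k! (terms k=0..1) = 1.00000 + 0.66499 = 1.66499
Tail: a^2/(2!(1−ρ)) = 0.44222/(2·0.6675) = 0.33125
P₀ = 1/(1.66499 + 0.33125) = 1/1.99624 = 0.500942

Final: 0.500942


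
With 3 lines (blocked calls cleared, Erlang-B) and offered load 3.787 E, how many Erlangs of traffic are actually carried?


B(3,3.787) = 0.430843 (Erlang-B)
Carried load = a(1 − B) = 3.787·(1 − 0.430843) = 3.787·0.569157 = 2.1554 E

Final: 2.1554 Erlangs


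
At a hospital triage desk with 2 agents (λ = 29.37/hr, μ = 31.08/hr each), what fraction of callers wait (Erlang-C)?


a = λ/μ = 0.9450; ρ = a/2 = 0.4725
P₀ = 0.358243 (from M/M/c formula)
C(c,a) = [a^c/(c!(1−ρ))]·P₀ = [0.89299/(2·0.5275)]·0.358243
= 0.84642·0.358243 = 0.303224

Final: 0.303224


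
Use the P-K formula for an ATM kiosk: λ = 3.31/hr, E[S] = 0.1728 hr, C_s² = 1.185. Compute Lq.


ρ = λ·E[S] = 3.31·0.1728 = 0.5720
Lq = ρ²(1+C_s²)/(2(1−ρ)) = 0.3271·(1+1.185)/(2·0.4280)
= 0.3271·2.1850/0.8561 = 0.83500

Final: 0.83500


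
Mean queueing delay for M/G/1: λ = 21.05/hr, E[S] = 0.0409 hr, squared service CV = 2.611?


ρ = λ·E[S] = 21.05·0.0409 = 0.8609
E[S²] = E[S]²(1+C_s²) = 0.0409²·(1+2.611) = 0.006041
Wq = λ·E[S²]/(2(1−ρ)) = 21.05·0.006041/(2·0.1391) = 0.45720 hr

Final: 0.45720 hr


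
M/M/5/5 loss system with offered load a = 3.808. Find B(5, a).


B(c,a) = (a^c/c!) / Σ_{k=0}^{c} a^k/k!
a^5/5! = 6.672728
Σ terms (k=0..5): 1.00000 + 3.80800 + 7.25043 + 9.20322 + 8.76146 + 6.67273 = 36.695836
B = 6.672728/36.695836 = 0.181839

Final: 0.181839


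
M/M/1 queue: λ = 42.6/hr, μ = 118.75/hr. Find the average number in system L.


ρ = λ/μ = 42.6/118.75 = 0.3587
L = ρ/(1−ρ) = 0.3587/(1 − 0.3587) = 0.3587/0.6413 = 0.5594

Final: 0.5594


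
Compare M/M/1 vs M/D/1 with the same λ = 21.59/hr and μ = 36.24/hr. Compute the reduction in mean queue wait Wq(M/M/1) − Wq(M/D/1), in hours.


ρ = 21.59/36.24 = 0.5958
Wq(M/M/1) = ρ/(μ−λ) = 0.5958/14.65 = 0.04067 hr
Wq(M/D/1) = ρ/(2(μ−λ)) = 0.02033 hr
Savings = 0.04067 − 0.02033 = 0.02033 hr

Final: 0.02033 hr


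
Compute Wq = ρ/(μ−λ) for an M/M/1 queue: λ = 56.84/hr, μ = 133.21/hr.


ρ = 56.84/133.21 = 0.4267
Wq = ρ/(μ−λ) = 0.4267/(133.21 − 56.84) = 0.4267/76.37 = 0.005587 hr

Final: 0.005587 hr


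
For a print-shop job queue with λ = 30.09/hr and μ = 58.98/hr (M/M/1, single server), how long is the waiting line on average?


ρ = 30.09/58.98 = 0.5102
Lq = ρ²/(1−ρ) = 0.2603/0.4898 = 0.5314

Final: 0.5314


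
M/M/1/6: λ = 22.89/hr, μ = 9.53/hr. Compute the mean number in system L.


ρ = 22.89/9.53 = 2.4019
L = ρ[1 − (K+1)ρ^K + Kρ^(K+1)] / [(1−ρ)(1−ρ^(K+1))]
Numerator: 2.4019·(1 − 7·192.007128 + 6·461.179766) = 3420.358536
Denominator: (-1.4019)·(-460.179766) = 645.120847
L = 3420.358536/645.120847 = 5.3019

Final: 5.3019


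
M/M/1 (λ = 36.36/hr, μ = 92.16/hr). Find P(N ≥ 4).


ρ = 36.36/92.16 = 0.3945
P(N ≥ n) = ρ^n = 0.3945^4 = 0.024228

Final: 0.024228


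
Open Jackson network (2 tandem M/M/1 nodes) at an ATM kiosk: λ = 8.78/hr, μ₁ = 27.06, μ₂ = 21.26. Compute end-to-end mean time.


Each node sees arrival rate λ = 8.78/hr (tandem ⇒ throughput preserved).
W₁ = 1/(μ₁−λ) = 1/(27.06−8.78) = 0.05470 hr
W₂ = 1/(μ₂−λ) = 1/(21.26−8.78) = 0.08013 hr
W_total = W₁ + W₂ = 0.05470 + 0.08013 = 0.13483 hr

Final: 0.13483 hr


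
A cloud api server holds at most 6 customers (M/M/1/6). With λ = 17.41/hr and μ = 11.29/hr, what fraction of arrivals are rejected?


ρ = λ/μ = 17.41/11.29 = 1.5421
P_K = (1−ρ)ρ^K/(1−ρ^(K+1)) = (-0.5421·13.447111)/(1 − 20.736421)
= -7.289311/-19.736421 = 0.369333

Final: 0.369333


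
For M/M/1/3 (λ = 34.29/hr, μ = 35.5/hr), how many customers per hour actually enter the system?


ρ = 0.9659; P_K = (1−ρ)ρ^3/(1−ρ^4) = 0.237150
λ_eff = λ(1 − P_K) = 34.29·(1 − 0.237150) = 34.29·0.762850 = 26.1581 /hr

Final: 26.1581 /hr


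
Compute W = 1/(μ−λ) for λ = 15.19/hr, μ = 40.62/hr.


W = 1/(μ−λ) = 1/(40.62 − 15.19) = 1/25.43 = 0.03932 hr

Final: 0.03932 hr


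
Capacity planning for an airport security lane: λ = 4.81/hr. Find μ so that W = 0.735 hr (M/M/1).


W = 1/(μ−λ) ⇒ μ − λ = 1/W = 1/0.735 = 1.3605
μ = λ + 1/W = 4.81 + 1.3605 = 6.1705 per hr

Final: 6.1705 /hr


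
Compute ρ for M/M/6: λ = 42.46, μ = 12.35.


ρ = λ/(cμ) = 42.46/(6·12.35) = 42.46/74.10 = 0.5730

Final: 0.5730


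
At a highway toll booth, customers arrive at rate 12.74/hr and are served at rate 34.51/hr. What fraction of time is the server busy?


ρ = λ/μ = 12.74/34.51 = 0.3692

Final: 0.3692


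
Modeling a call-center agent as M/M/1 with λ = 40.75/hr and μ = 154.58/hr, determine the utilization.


ρ = λ/μ = 40.75/154.58 = 0.2636

Final: 0.2636


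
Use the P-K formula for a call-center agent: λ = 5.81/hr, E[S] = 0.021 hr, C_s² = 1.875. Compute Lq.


ρ = λ·E[S] = 5.81·0.021 = 0.1220
Lq = ρ²(1+C_s²)/(2(1−ρ)) = 0.01489·(1+1.875)/(2·0.8780)
= 0.01489·2.8750/1.7560 = 0.02437

Final: 0.02437


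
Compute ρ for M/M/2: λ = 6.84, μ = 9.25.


ρ = λ/(cμ) = 6.84/(2·9.25) = 6.84/18.50 = 0.3697

Final: 0.3697


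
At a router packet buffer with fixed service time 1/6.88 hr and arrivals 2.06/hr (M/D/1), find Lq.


ρ = 2.06/6.88 = 0.2994
M/D/1: Lq = ρ²/(2(1−ρ)) = 0.08965/(2·0.7006) = 0.06398

Final: 0.06398


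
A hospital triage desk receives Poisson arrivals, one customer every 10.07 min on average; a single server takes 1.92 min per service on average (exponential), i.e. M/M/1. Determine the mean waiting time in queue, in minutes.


λ = 60/10.07 = 5.9583 /hr
μ = 60/1.92 = 31.2500 /hr
ρ = λ/μ = 5.9583/31.2500 = 0.1907
Wq = ρ/(μ−λ) = 0.1907/(31.2500−5.9583) = 0.007539 hr
In minutes: 0.007539·60 = 0.4523 min

Final: 0.4523 min


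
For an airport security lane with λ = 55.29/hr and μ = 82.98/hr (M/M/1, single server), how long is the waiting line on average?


ρ = 55.29/82.98 = 0.6663
Lq = ρ²/(1−ρ) = 0.4440/0.3337 = 1.3304

Final: 1.3304


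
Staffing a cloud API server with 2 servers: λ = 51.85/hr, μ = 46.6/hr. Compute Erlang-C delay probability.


a = λ/μ = 1.1127; ρ = a/2 = 0.5563
P₀ = 0.285074 (from M/M/c formula)
C(c,a) = [a^c/(c!(1−ρ))]·P₀ = [1.23801/(2·0.4437)]·0.285074
= 1.39520·0.285074 = 0.397735

Final: 0.397735


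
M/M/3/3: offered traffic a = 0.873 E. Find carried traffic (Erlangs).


B(3,0.873) = 0.046889 (Erlang-B)
Carried load = a(1 − B) = 0.873·(1 − 0.046889) = 0.873·0.953111 = 0.8321 E

Final: 0.8321 Erlangs


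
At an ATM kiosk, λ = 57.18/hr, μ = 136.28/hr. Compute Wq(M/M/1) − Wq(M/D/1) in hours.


ρ = 57.18/136.28 = 0.4196
Wq(M/M/1) = ρ/(μ−λ) = 0.4196/79.10 = 0.005304 hr
Wq(M/D/1) = ρ/(2(μ−λ)) = 0.002652 hr
Savings = 0.005304 − 0.002652 = 0.002652 hr

Final: 0.002652 hr


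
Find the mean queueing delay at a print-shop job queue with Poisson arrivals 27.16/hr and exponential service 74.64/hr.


ρ = 27.16/74.64 = 0.3639
Wq = ρ/(μ−λ) = 0.3639/(74.64 − 27.16) = 0.3639/47.48 = 0.007664 hr

Final: 0.007664 hr


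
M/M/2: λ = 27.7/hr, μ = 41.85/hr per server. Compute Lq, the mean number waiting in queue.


a = λ/μ = 0.6619; ρ = a/2 = 0.3309
P₀ = 0.502693
Lq = P₀·a^c·ρ / (c!·(1−ρ)²) = 0.502693·0.43810·0.3309/(2·0.44764)
= 0.08141

Final: 0.08141


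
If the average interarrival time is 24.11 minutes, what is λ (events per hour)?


λ = 1/(interarrival time) in consistent units.
1 hour = 60 min, so λ = 60/24.11 = 2.4886 per hour

Final: 2.4886 /hr


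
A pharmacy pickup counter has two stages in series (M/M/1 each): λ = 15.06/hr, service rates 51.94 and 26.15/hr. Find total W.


Each node sees arrival rate λ = 15.06/hr (tandem ⇒ throughput preserved).
W₁ = 1/(μ₁−λ) = 1/(51.94−15.06) = 0.02711 hr
W₂ = 1/(μ₂−λ) = 1/(26.15−15.06) = 0.09017 hr
W_total = W₁ + W₂ = 0.02711 + 0.09017 = 0.11729 hr

Final: 0.11729 hr


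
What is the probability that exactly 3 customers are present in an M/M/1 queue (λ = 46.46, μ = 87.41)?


ρ = 46.46/87.41 = 0.5315
P_n = (1−ρ)·ρ^n = (1 − 0.5315)·0.5315^3 = 0.4685·0.150160 = 0.070347

Final: 0.070347


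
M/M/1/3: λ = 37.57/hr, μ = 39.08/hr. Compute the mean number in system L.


ρ = 37.57/39.08 = 0.9614
L = ρ[1 − (K+1)ρ^K + Kρ^(K+1)] / [(1−ρ)(1−ρ^(K+1))]
Numerator: 0.9614·(1 − 4·0.888505 + 3·0.854174) = 0.008174
Denominator: (0.03864)·(0.145826) = 0.005635
L = 0.008174/0.005635 = 1.4508

Final: 1.4508


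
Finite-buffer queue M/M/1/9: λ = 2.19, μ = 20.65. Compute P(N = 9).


ρ = λ/μ = 2.19/20.65 = 0.1061
P_K = (1−ρ)ρ^K/(1−ρ^(K+1)) = (0.8939·0.000000001697)/(1 − 1.800e-10)
= 0.000000001517/1.000000 = 0.000000001517

Final: 0.000000001517


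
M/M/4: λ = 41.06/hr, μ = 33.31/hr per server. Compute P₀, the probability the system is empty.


a = λ/μ = 41.06/33.31 = 1.2327; ρ = a/c = 0.3082
Σ_{k=0}^{3} a^k/k! (terms k=0..3) = 1.00000 + 1.23266 + 0.75973 + 0.31216 = 3.30455
Tail: a^4/(4!(1−ρ)) = 2.30875/(24·0.6918) = 0.13905
P₀ = 1/(3.30455 + 0.13905) = 1/3.44360 = 0.290394

Final: 0.290394


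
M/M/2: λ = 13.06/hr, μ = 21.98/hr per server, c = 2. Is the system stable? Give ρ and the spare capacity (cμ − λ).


Total capacity cμ = 2·21.98 = 43.96/hr
ρ = λ/(cμ) = 13.06/43.96 = 0.2971
Stable ⇔ ρ < 1: YES
Spare capacity = cμ − λ = 43.96 − 13.06 = 30.90/hr

Final: ρ = 0.2971; stable; margin = 30.90/hr


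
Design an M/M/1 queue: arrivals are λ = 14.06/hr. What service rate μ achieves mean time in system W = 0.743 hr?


W = 1/(μ−λ) ⇒ μ − λ = 1/W = 1/0.743 = 1.3459
μ = λ + 1/W = 14.06 + 1.3459 = 15.4059 per hr

Final: 15.4059 /hr


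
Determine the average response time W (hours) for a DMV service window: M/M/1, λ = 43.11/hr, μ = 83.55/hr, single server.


W = 1/(μ−λ) = 1/(83.55 − 43.11) = 1/40.44 = 0.02473 hr

Final: 0.02473 hr


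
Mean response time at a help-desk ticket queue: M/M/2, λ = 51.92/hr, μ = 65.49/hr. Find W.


a = 0.7928; ρ = 0.3964; P₀ = 0.432258
Lq = P₀·a^c·ρ/(c!(1−ρ)²) = 0.14779
Wq = Lq/λ = 0.14779/51.92 = 0.002847 hr
W = Wq + 1/μ = 0.002847 + 0.01527 = 0.01812 hr

Final: 0.01812 hr


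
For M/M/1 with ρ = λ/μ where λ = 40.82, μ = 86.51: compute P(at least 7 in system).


ρ = 40.82/86.51 = 0.4719
P(N ≥ n) = ρ^n = 0.4719^7 = 0.005208

Final: 0.005208


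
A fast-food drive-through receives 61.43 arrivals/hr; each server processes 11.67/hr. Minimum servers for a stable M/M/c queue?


Stability requires cμ > λ ⇔ c > λ/μ.
λ/μ = 61.43/11.67 = 5.2639
Minimum integer c = ⌊5.2639⌋ + 1 = 6
Check: 6·11.67 = 70.02 > 61.43, while 5·11.67 = 58.35 ≤ 61.43

Final: 6 servers


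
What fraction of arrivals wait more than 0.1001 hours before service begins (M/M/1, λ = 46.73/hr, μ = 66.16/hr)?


ρ = 46.73/66.16 = 0.7063
P(Wq > t) = ρ·e^{−(μ−λ)t} = 0.7063·e^{−1.9449}
= 0.7063·0.142995 = 0.101000

Final: 0.101000


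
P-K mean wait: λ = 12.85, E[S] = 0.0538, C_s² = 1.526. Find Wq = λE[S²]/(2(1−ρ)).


ρ = λ·E[S] = 12.85·0.0538 = 0.6913
E[S²] = E[S]²(1+C_s²) = 0.0538²·(1+1.526) = 0.007311
Wq = λ·E[S²]/(2(1−ρ)) = 12.85·0.007311/(2·0.3087) = 0.15219 hr

Final: 0.15219 hr


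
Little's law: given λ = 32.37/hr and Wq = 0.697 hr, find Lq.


Lq = λWq = 32.37·0.697 = 22.5619

Final: 22.5619


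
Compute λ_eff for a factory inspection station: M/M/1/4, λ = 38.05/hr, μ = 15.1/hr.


ρ = 2.5199; P_K = (1−ρ)ρ^4/(1−ρ^5) = 0.609149
λ_eff = λ(1 − P_K) = 38.05·(1 − 0.609149) = 38.05·0.390851 = 14.8719 /hr

Final: 14.8719 /hr


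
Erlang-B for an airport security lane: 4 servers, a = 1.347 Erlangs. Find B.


B(c,a) = (a^c/c!) / Σ_{k=0}^{c} a^k/k!
a^4/4! = 0.137170
Σ terms (k=0..4): 1.00000 + 1.34700 + 0.90720 + 0.40733 + 0.13717 = 3.798709
B = 0.137170/3.798709 = 0.036110

Final: 0.036110


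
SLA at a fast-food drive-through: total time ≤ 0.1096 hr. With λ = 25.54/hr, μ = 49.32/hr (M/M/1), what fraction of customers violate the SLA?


W ~ Exponential(μ−λ) for M/M/1.
μ − λ = 49.32 − 25.54 = 23.7800
P(W > t) = e^{−(μ−λ)t} = e^{−2.6063} = 0.073808

Final: 0.073808


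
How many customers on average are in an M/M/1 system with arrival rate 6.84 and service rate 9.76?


ρ = λ/μ = 6.84/9.76 = 0.7008
L = ρ/(1−ρ) = 0.7008/(1 − 0.7008) = 0.7008/0.2992 = 2.3425

Final: 2.3425


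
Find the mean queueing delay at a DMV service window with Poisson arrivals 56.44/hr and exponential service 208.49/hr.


ρ = 56.44/208.49 = 0.2707
Wq = ρ/(μ−λ) = 0.2707/(208.49 − 56.44) = 0.2707/152.05 = 0.001780 hr

Final: 0.001780 hr


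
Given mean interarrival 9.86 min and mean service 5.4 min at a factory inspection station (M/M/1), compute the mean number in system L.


λ = 60/9.86 = 6.0852 /hr
μ = 60/5.4 = 11.1111 /hr
ρ = λ/μ = 6.0852/11.1111 = 0.5477
L = ρ/(1−ρ) = 0.5477/0.4523 = 1.2108

Final: 1.2108


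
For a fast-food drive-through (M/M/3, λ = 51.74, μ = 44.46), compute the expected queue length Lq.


a = λ/μ = 1.1637; ρ = a/3 = 0.3879
P₀ = 0.305807
Lq = P₀·a^c·ρ / (c!·(1−ρ)²) = 0.305807·1.57605·0.3879/(6·0.37465)
= 0.08317

Final: 0.08317


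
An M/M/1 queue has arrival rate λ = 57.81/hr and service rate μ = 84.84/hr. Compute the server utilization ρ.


ρ = λ/μ = 57.81/84.84 = 0.6814

Final: 0.6814


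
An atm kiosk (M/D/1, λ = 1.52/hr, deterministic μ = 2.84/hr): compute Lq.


ρ = 1.52/2.84 = 0.5352
M/D/1: Lq = ρ²/(2(1−ρ)) = 0.2865/(2·0.4648) = 0.30815

Final: 0.30815


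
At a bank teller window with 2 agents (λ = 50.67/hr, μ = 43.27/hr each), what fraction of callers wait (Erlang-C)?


a = λ/μ = 1.1710; ρ = a/2 = 0.5855
P₀ = 0.261424 (from M/M/c formula)
C(c,a) = [a^c/(c!(1−ρ))]·P₀ = [1.37129/(2·0.4145)]·0.261424
= 1.65418·0.261424 = 0.432443

Final: 0.432443


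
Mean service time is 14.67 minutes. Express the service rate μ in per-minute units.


μ = 1/(service time) in consistent units.
1 minute = 1 min, so μ = 1/14.67 = 0.06817 per minute

Final: 0.06817 /min


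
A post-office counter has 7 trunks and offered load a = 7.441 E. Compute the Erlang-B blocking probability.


B(c,a) = (a^c/c!) / Σ_{k=0}^{c} a^k/k!
a^7/7! = 250.604344
Σ terms (k=0..7): 1.00000 + 7.44100 + 27.68424 + 68.66614 + 127.73620 + 190.09701 + 235.75197 + 250.60434 = 908.980901
B = 250.604344/908.980901 = 0.275698

Final: 0.275698


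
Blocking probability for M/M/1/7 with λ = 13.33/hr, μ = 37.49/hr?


ρ = λ/μ = 13.33/37.49 = 0.3556
P_K = (1−ρ)ρ^K/(1−ρ^(K+1)) = (0.6444·0.0007185)/(1 − 0.0002555)
= 0.0004630/0.999745 = 0.0004631

Final: 0.0004631


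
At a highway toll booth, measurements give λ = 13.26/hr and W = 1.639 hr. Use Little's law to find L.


L = λW = 13.26·1.639 = 21.7331

Final: 21.7331


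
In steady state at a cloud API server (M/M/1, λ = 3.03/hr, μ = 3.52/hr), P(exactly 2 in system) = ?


ρ = 3.03/3.52 = 0.8608
P_n = (1−ρ)·ρ^n = (1 − 0.8608)·0.8608^2 = 0.1392·0.740969 = 0.103146

Final: 0.103146


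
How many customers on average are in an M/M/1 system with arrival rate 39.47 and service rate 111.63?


ρ = λ/μ = 39.47/111.63 = 0.3536
L = ρ/(1−ρ) = 0.3536/(1 − 0.3536) = 0.3536/0.6464 = 0.5470

Final: 0.5470


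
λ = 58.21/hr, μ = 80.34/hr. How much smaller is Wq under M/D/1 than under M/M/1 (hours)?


ρ = 58.21/80.34 = 0.7245
Wq(M/M/1) = ρ/(μ−λ) = 0.7245/22.13 = 0.03274 hr
Wq(M/D/1) = ρ/(2(μ−λ)) = 0.01637 hr
Savings = 0.03274 − 0.01637 = 0.01637 hr

Final: 0.01637 hr


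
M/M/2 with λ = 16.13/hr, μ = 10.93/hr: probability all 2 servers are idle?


a = λ/μ = 16.13/10.93 = 1.4758; ρ = a/c = 0.7379
Σ_{k=0}^{1} a^k/k! (terms k=0..1) = 1.00000 + 1.47575 = 2.47575
Tail: a^2/(2!(1−ρ)) = 2.17785/(2·0.2621) = 4.15426
P₀ = 1/(2.47575 + 4.15426) = 1/6.63002 = 0.150829

Final: 0.150829


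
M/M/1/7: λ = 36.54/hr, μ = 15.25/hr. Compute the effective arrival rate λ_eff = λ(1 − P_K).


ρ = 2.3961; P_K = (1−ρ)ρ^7/(1−ρ^8) = 0.583186
λ_eff = λ(1 − P_K) = 36.54·(1 − 0.583186) = 36.54·0.416814 = 15.2304 /hr

Final: 15.2304 /hr


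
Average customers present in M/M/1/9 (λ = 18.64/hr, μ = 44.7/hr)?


ρ = 18.64/44.7 = 0.4170
L = ρ[1 − (K+1)ρ^K + Kρ^(K+1)] / [(1−ρ)(1−ρ^(K+1))]
Numerator: 0.4170·(1 − 10·0.0003813 + 9·0.0001590) = 0.416009
Denominator: (0.5830)·(0.999841) = 0.582905
L = 0.416009/0.582905 = 0.7137

Final: 0.7137


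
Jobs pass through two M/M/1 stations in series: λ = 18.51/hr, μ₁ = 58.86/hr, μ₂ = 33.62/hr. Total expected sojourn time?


Each node sees arrival rate λ = 18.51/hr (tandem ⇒ throughput preserved).
W₁ = 1/(μ₁−λ) = 1/(58.86−18.51) = 0.02478 hr
W₂ = 1/(μ₂−λ) = 1/(33.62−18.51) = 0.06618 hr
W_total = W₁ + W₂ = 0.02478 + 0.06618 = 0.09096 hr

Final: 0.09096 hr


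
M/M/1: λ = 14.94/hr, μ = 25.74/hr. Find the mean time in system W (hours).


W = 1/(μ−λ) = 1/(25.74 − 14.94) = 1/10.80 = 0.09259 hr

Final: 0.09259 hr


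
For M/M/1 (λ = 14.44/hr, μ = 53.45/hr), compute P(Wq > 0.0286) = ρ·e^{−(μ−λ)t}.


ρ = 14.44/53.45 = 0.2702
P(Wq > t) = ρ·e^{−(μ−λ)t} = 0.2702·e^{−1.1157}
= 0.2702·0.327690 = 0.088529

Final: 0.088529


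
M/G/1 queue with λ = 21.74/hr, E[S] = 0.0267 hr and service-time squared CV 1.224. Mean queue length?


ρ = λ·E[S] = 21.74·0.0267 = 0.5805
Lq = ρ²(1+C_s²)/(2(1−ρ)) = 0.3369·(1+1.224)/(2·0.4195)
= 0.3369·2.2240/0.8391 = 0.89304

Final: 0.89304


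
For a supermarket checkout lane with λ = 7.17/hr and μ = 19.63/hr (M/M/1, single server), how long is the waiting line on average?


ρ = 7.17/19.63 = 0.3653
Lq = ρ²/(1−ρ) = 0.1334/0.6347 = 0.2102

Final: 0.2102


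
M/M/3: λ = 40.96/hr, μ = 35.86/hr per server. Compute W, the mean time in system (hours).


a = 1.1422; ρ = 0.3807; P₀ = 0.312928
Lq = P₀·a^c·ρ/(c!(1−ρ)²) = 0.07717
Wq = Lq/λ = 0.07717/40.96 = 0.001884 hr
W = Wq + 1/μ = 0.001884 + 0.02789 = 0.02977 hr

Final: 0.02977 hr


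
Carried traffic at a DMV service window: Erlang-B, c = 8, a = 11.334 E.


B(8,11.334) = 0.396570 (Erlang-B)
Carried load = a(1 − B) = 11.334·(1 − 0.396570) = 11.334·0.603430 = 6.8393 E

Final: 6.8393 Erlangs


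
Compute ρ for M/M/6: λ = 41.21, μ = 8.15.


ρ = λ/(cμ) = 41.21/(6·8.15) = 41.21/48.90 = 0.8427

Final: 0.8427


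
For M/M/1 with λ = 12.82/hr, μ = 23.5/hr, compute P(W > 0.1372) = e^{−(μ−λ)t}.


W ~ Exponential(μ−λ) for M/M/1.
μ − λ = 23.5 − 12.82 = 10.6800
P(W > t) = e^{−(μ−λ)t} = e^{−1.4653} = 0.231010

Final: 0.231010


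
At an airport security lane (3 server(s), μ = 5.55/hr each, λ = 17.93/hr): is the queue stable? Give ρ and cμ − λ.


Total capacity cμ = 3·5.55 = 16.65/hr
ρ = λ/(cμ) = 17.93/16.65 = 1.0769
Stable ⇔ ρ < 1: NO
Spare capacity = cμ − λ = 16.65 − 17.93 = -1.28/hr

Final: ρ = 1.0769; unstable; margin = -1.28/hr


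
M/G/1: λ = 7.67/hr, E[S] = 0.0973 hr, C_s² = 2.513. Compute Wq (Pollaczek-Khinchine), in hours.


ρ = λ·E[S] = 7.67·0.0973 = 0.7463
E[S²] = E[S]²(1+C_s²) = 0.0973²·(1+2.513) = 0.033259
Wq = λ·E[S²]/(2(1−ρ)) = 7.67·0.033259/(2·0.2537) = 0.50273 hr

Final: 0.50273 hr


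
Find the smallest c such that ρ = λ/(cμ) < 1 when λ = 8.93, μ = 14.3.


Stability requires cμ > λ ⇔ c > λ/μ.
λ/μ = 8.93/14.3 = 0.6245
Minimum integer c = ⌊0.6245⌋ + 1 = 1
Check: 1·14.3 = 14.30 > 8.93, while 0·14.3 = 0.00 ≤ 8.93

Final: 1 servers


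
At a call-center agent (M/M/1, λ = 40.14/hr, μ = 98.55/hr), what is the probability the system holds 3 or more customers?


ρ = 40.14/98.55 = 0.4073
P(N ≥ n) = ρ^n = 0.4073^3 = 0.067571

Final: 0.067571


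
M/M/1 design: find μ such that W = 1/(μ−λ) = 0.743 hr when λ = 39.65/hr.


W = 1/(μ−λ) ⇒ μ − λ = 1/W = 1/0.743 = 1.3459
μ = λ + 1/W = 39.65 + 1.3459 = 40.9959 per hr

Final: 40.9959 /hr


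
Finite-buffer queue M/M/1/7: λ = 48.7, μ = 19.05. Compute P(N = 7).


ρ = λ/μ = 48.7/19.05 = 2.5564
P_K = (1−ρ)ρ^K/(1−ρ^(K+1)) = (-1.5564·713.572112)/(1 − 1824.197472)
= -1110.625360/-1823.197472 = 0.609164

Final: 0.609164


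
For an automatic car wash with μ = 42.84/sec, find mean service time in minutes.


Mean service time = 1/μ = 1/42.84 second = 0.02334 second
In minutes: 0.02334 × 0.0166667 = 0.0003890 min

Final: 0.0003890 min


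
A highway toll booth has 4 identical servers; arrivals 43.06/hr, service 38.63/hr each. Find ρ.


ρ = λ/(cμ) = 43.06/(4·38.63) = 43.06/154.52 = 0.2787

Final: 0.2787


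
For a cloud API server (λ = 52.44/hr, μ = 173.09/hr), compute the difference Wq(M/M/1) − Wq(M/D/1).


ρ = 52.44/173.09 = 0.3030
Wq(M/M/1) = ρ/(μ−λ) = 0.3030/120.65 = 0.002511 hr
Wq(M/D/1) = ρ/(2(μ−λ)) = 0.001256 hr
Savings = 0.002511 − 0.001256 = 0.001256 hr

Final: 0.001256 hr


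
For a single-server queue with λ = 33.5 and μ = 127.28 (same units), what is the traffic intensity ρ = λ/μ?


ρ = λ/μ = 33.5/127.28 = 0.2632

Final: 0.2632


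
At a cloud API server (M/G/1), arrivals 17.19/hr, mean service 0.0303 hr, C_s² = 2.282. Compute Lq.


ρ = λ·E[S] = 17.19·0.0303 = 0.5209
Lq = ρ²(1+C_s²)/(2(1−ρ)) = 0.2713·(1+2.282)/(2·0.4791)
= 0.2713·3.2820/0.9583 = 0.92914

Final: 0.92914


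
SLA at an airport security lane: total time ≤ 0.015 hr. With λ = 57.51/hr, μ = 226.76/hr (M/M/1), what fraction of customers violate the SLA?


W ~ Exponential(μ−λ) for M/M/1.
μ − λ = 226.76 − 57.51 = 169.2500
P(W > t) = e^{−(μ−λ)t} = e^{−2.5387} = 0.078965

Final: 0.078965


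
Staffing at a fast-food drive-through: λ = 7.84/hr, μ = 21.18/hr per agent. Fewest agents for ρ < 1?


Stability requires cμ > λ ⇔ c > λ/μ.
λ/μ = 7.84/21.18 = 0.3702
Minimum integer c = ⌊0.3702⌋ + 1 = 1
Check: 1·21.18 = 21.18 > 7.84, while 0·21.18 = 0.00 ≤ 7.84

Final: 1 servers


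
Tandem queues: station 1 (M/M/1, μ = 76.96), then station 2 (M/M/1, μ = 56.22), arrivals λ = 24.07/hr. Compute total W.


Each node sees arrival rate λ = 24.07/hr (tandem ⇒ throughput preserved).
W₁ = 1/(μ₁−λ) = 1/(76.96−24.07) = 0.01891 hr
W₂ = 1/(μ₂−λ) = 1/(56.22−24.07) = 0.03110 hr
W_total = W₁ + W₂ = 0.01891 + 0.03110 = 0.05001 hr

Final: 0.05001 hr


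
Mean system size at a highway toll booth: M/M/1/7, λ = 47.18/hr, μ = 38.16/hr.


ρ = 47.18/38.16 = 1.2364
L = ρ[1 − (K+1)ρ^K + Kρ^(K+1)] / [(1−ρ)(1−ρ^(K+1))]
Numerator: 1.2364·(1 − 8·4.416182 + 7·5.460049) = 4.810588
Denominator: (-0.2364)·(-4.460049) = 1.054236
L = 4.810588/1.054236 = 4.5631

Final: 4.5631


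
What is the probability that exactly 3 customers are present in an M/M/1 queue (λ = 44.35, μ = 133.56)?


ρ = 44.35/133.56 = 0.3321
P_n = (1−ρ)·ρ^n = (1 − 0.3321)·0.3321^3 = 0.6679·0.036614 = 0.024456

Final: 0.024456


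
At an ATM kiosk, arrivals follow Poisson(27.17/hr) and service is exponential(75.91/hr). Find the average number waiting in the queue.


ρ = 27.17/75.91 = 0.3579
Lq = ρ²/(1−ρ) = 0.1281/0.6421 = 0.1995

Final: 0.1995


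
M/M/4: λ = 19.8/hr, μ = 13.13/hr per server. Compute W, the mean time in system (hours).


a = 1.5080; ρ = 0.3770; P₀ = 0.219181
Lq = P₀·a^c·ρ/(c!(1−ρ)²) = 0.04587
Wq = Lq/λ = 0.04587/19.8 = 0.002317 hr
W = Wq + 1/μ = 0.002317 + 0.07616 = 0.07848 hr

Final: 0.07848 hr


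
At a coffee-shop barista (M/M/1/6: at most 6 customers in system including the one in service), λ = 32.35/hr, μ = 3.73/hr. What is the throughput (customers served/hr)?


ρ = 8.6729; P_K = (1−ρ)ρ^6/(1−ρ^7) = 0.884699
λ_eff = λ(1 − P_K) = 32.35·(1 − 0.884699) = 32.35·0.115301 = 3.7300 /hr

Final: 3.7300 /hr


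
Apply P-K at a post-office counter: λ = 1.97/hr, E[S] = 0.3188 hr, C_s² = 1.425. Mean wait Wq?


ρ = λ·E[S] = 1.97·0.3188 = 0.6280
E[S²] = E[S]²(1+C_s²) = 0.3188²·(1+1.425) = 0.246461
Wq = λ·E[S²]/(2(1−ρ)) = 1.97·0.246461/(2·0.3720) = 0.65266 hr

Final: 0.65266 hr


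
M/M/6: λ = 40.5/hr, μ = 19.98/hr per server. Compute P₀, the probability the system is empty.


a = λ/μ = 40.5/19.98 = 2.0270; ρ = a/c = 0.3378
Σ_{k=0}^{5} a^k/k! (terms k=0..5) = 1.00000 + 2.02703 + 2.05442 + 1.38812 + 0.70344 + 0.28518 = 7.45819
Tail: a^6/(6!(1−ρ)) = 69.36769/(720·0.6622) = 0.14550
P₀ = 1/(7.45819 + 0.14550) = 1/7.60368 = 0.131515

Final: 0.131515


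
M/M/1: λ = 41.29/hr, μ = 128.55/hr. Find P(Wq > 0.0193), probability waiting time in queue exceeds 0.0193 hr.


ρ = 41.29/128.55 = 0.3212
P(Wq > t) = ρ·e^{−(μ−λ)t} = 0.3212·e^{−1.6841}
= 0.3212·0.185608 = 0.059617

Final: 0.059617


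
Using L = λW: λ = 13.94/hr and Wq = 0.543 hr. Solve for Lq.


Lq = λWq = 13.94·0.543 = 7.5694

Final: 7.5694


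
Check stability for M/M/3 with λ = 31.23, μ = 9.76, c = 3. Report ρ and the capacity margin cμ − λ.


Total capacity cμ = 3·9.76 = 29.28/hr
ρ = λ/(cμ) = 31.23/29.28 = 1.0666
Stable ⇔ ρ < 1: NO
Spare capacity = cμ − λ = 29.28 − 31.23 = -1.95/hr

Final: ρ = 1.0666; unstable; margin = -1.95/hr


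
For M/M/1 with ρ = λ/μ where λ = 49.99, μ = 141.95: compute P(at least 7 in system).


ρ = 49.99/141.95 = 0.3522
P(N ≥ n) = ρ^n = 0.3522^7 = 0.0006718

Final: 0.0006718


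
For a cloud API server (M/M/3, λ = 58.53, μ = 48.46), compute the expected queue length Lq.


a = λ/μ = 1.2078; ρ = a/3 = 0.4026
P₀ = 0.291652
Lq = P₀·a^c·ρ / (c!·(1−ρ)²) = 0.291652·1.76192·0.4026/(6·0.35689)
= 0.09661

Final: 0.09661


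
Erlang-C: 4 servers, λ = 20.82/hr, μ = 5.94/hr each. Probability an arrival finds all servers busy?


a = λ/μ = 3.5051; ρ = a/4 = 0.8763
P₀ = 0.014567 (from M/M/c formula)
C(c,a) = [a^c/(c!(1−ρ))]·P₀ = [150.93054/(24·0.1237)]·0.014567
= 50.82355·0.014567 = 0.740349

Final: 0.740349


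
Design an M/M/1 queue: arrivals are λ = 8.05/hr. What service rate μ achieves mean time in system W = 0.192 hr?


W = 1/(μ−λ) ⇒ μ − λ = 1/W = 1/0.192 = 5.2083
μ = λ + 1/W = 8.05 + 5.2083 = 13.2583 per hr

Final: 13.2583 /hr


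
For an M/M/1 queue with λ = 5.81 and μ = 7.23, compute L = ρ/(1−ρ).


ρ = λ/μ = 5.81/7.23 = 0.8036
L = ρ/(1−ρ) = 0.8036/(1 − 0.8036) = 0.8036/0.1964 = 4.0915

Final: 4.0915


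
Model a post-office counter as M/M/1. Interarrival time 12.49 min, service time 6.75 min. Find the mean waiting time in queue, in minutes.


λ = 60/12.49 = 4.8038 /hr
μ = 60/6.75 = 8.8889 /hr
ρ = λ/μ = 4.8038/8.8889 = 0.5404
Wq = ρ/(μ−λ) = 0.5404/(8.8889−4.8038) = 0.13230 hr
In minutes: 0.13230·60 = 7.938 min

Final: 7.938 min


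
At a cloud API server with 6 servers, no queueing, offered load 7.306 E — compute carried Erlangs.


B(6,7.306) = 0.350059 (Erlang-B)
Carried load = a(1 − B) = 7.306·(1 − 0.350059) = 7.306·0.649941 = 4.7485 E

Final: 4.7485 Erlangs


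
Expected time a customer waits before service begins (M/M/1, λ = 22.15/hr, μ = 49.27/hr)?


ρ = 22.15/49.27 = 0.4496
Wq = ρ/(μ−λ) = 0.4496/(49.27 − 22.15) = 0.4496/27.12 = 0.01658 hr

Final: 0.01658 hr


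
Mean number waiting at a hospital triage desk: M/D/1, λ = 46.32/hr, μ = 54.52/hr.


ρ = 46.32/54.52 = 0.8496
M/D/1: Lq = ρ²/(2(1−ρ)) = 0.7218/(2·0.1504) = 2.39959

Final: 2.39959


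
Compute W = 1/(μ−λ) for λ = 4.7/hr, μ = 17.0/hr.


W = 1/(μ−λ) = 1/(17.0 − 4.7) = 1/12.30 = 0.08130 hr

Final: 0.08130 hr


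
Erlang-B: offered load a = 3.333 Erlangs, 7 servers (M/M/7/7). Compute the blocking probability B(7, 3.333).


B(c,a) = (a^c/c!) / Σ_{k=0}^{c} a^k/k!
a^7/7! = 0.906602
Σ terms (k=0..7): 1.00000 + 3.33300 + 5.55444 + 6.17099 + 5.14198 + 3.42764 + 1.90405 + 0.90660 = 27.438705
B = 0.906602/27.438705 = 0.033041

Final: 0.033041


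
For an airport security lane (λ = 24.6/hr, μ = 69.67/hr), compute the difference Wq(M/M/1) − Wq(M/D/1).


ρ = 24.6/69.67 = 0.3531
Wq(M/M/1) = ρ/(μ−λ) = 0.3531/45.07 = 0.007834 hr
Wq(M/D/1) = ρ/(2(μ−λ)) = 0.003917 hr
Savings = 0.007834 − 0.003917 = 0.003917 hr

Final: 0.003917 hr


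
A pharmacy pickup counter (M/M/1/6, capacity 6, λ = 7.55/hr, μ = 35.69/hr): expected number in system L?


ρ = 7.55/35.69 = 0.2115
L = ρ[1 − (K+1)ρ^K + Kρ^(K+1)] / [(1−ρ)(1−ρ^(K+1))]
Numerator: 0.2115·(1 − 7·0.00008962 + 6·0.00001896) = 0.211435
Denominator: (0.7885)·(0.999981) = 0.788441
L = 0.211435/0.788441 = 0.2682

Final: 0.2682


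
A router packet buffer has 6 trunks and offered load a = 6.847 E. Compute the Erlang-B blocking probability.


B(c,a) = (a^c/c!) / Σ_{k=0}^{c} a^k/k!
a^6/6! = 143.109832
Σ terms (k=0..6): 1.00000 + 6.84700 + 23.44070 + 53.49950 + 91.57777 + 125.40660 + 143.10983 = 444.881409
B = 143.109832/444.881409 = 0.321681

Final: 0.321681


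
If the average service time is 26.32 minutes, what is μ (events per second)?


μ = 1/(service time) in consistent units.
1 second = 0.0166667 min, so μ = 0.0166667/26.32 = 0.0006332 per second

Final: 0.0006332 /sec


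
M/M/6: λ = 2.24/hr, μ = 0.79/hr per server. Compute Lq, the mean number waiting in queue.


a = λ/μ = 2.8354; ρ = a/6 = 0.4726
P₀ = 0.057992
Lq = P₀·a^c·ρ / (c!·(1−ρ)²) = 0.057992·519.66751·0.4726/(720·0.27818)
= 0.07111

Final: 0.07111
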